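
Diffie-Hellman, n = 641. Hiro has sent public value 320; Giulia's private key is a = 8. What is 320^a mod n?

318

Shared key K = 320^8 mod 641.
320^1 ≡ 320 (mod 641)
320^2 = (320^1)^2 ≡ 320^2 = 102400 ≡ 481 (mod 641)
320^4 = (320^2)^2 ≡ 481^2 = 231361 ≡ 601 (mod 641)
320^8 = (320^4)^2 ≡ 601^2 = 361201 ≡ 318 (mod 641)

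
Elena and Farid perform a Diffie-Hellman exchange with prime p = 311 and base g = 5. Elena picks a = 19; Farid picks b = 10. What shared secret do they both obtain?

Elena sends A = g^a mod p = 5^19 mod 311.
5^1 ≡ 5 (mod 311)
5^2 = (5^1)^2 ≡ 5^2 = 25 ≡ 25 (mod 311)
5^4 = (5^2)^2 ≡ 25^2 = 625 ≡ 3 (mod 311)
5^8 = (5^4)^2 ≡ 3^2 = 9 ≡ 9 (mod 311)
5^16 = (5^8)^2 ≡ 9^2 = 81 ≡ 81 (mod 311)
5^19 = 5^16 · 5^2 · 5^1 ≡ 81 · 25 · 5 ≡ 173 (mod 311).
So A = 173. Farid then computes K = A^b mod p = 173^10 mod 311.
173^1 ≡ 173 (mod 311)
173^2 = (173^1)^2 ≡ 173^2 = 29929 ≡ 73 (mod 311)
173^4 = (173^2)^2 ≡ 73^2 = 5329 ≡ 42 (mod 311)
173^8 = (173^4)^2 ≡ 42^2 = 1764 ≡ 209 (mod 311)
173^10 = 173^8 · 173^2 ≡ 209 · 73 ≡ 18 (mod 311).

18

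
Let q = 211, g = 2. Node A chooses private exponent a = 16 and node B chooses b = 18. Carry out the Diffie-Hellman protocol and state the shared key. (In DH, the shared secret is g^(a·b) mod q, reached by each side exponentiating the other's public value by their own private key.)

Node B sends B = g^b mod q = 2^18 mod 211.
2^1 ≡ 2 (mod 211)
2^2 = (2^1)^2 ≡ 2^2 = 4 ≡ 4 (mod 211)
2^4 = (2^2)^2 ≡ 4^2 = 16 ≡ 16 (mod 211)
2^8 = (2^4)^2 ≡ 16^2 = 256 ≡ 45 (mod 211)
2^16 = (2^8)^2 ≡ 45^2 = 2025 ≡ 126 (mod 211)
2^18 = 2^16 · 2^2 ≡ 126 · 4 ≡ 82 (mod 211).
So B = 82. Node A then computes K = B^a mod q = 82^16 mod 211.
82^1 ≡ 82 (mod 211)
82^2 = (82^1)^2 ≡ 82^2 = 6724 ≡ 183 (mod 211)
82^4 = (82^2)^2 ≡ 183^2 = 33489 ≡ 151 (mod 211)
82^8 = (82^4)^2 ≡ 151^2 = 22801 ≡ 13 (mod 211)
82^16 = (82^8)^2 ≡ 13^2 = 169 ≡ 169 (mod 211)

169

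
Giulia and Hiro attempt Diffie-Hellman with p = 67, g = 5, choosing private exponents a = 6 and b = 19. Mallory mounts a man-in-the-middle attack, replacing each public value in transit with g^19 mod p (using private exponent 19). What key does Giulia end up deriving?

22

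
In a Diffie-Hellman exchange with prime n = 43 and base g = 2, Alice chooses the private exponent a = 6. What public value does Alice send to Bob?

Public value = 2^{6} \pmod{43}.
2^1 ≡ 2 (mod 43)
2^2 = (2^1)^2 ≡ 2^2 = 4 ≡ 4 (mod 43)
2^4 = (2^2)^2 ≡ 4^2 = 16 ≡ 16 (mod 43)
2^6 = 2^4 · 2^2 ≡ 16 · 4 ≡ 21 (mod 43).

21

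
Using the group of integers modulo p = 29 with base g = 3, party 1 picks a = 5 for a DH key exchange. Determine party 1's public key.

Public value = 3^5 (mod 29).
3^1 ≡ 3 (mod 29)
3^2 = (3^1)^2 ≡ 3^2 = 9 ≡ 9 (mod 29)
3^4 = (3^2)^2 ≡ 9^2 = 81 ≡ 23 (mod 29)
3^5 = 3^4 · 3^1 ≡ 23 · 3 ≡ 11 (mod 29).

11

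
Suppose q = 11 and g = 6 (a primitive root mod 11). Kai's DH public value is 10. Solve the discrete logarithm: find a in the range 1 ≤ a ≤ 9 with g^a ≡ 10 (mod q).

5

Try successive powers of 6 modulo 11:
6^1 ≡ 6
6^2 ≡ 3
6^3 ≡ 7
6^4 ≡ 9
6^5 ≡ 10
Found: a = 5.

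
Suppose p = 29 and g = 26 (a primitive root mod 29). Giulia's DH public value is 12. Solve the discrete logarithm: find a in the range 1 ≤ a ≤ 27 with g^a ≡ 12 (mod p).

21

Try successive powers of 26 modulo 29:
26^1 ≡ 26
26^2 ≡ 9
26^3 ≡ 2
26^4 ≡ 23
26^5 ≡ 18
26^6 ≡ 4
26^7 ≡ 17
26^8 ≡ 7
26^9 ≡ 8
26^10 ≡ 5
26^11 ≡ 14
26^12 ≡ 16
26^13 ≡ 10
26^14 ≡ 28
26^15 ≡ 3
26^16 ≡ 20
26^17 ≡ 27
26^18 ≡ 6
26^19 ≡ 11
26^20 ≡ 25
26^21 ≡ 12
Found: a = 21.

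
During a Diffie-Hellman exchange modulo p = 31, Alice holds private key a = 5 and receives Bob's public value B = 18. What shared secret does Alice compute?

Shared key K = 18^5 mod 31.
18^1 ≡ 18 (mod 31)
18^2 = (18^1)^2 ≡ 18^2 = 324 ≡ 14 (mod 31)
18^4 = (18^2)^2 ≡ 14^2 = 196 ≡ 10 (mod 31)
18^5 = 18^4 · 18^1 ≡ 10 · 18 ≡ 25 (mod 31).

25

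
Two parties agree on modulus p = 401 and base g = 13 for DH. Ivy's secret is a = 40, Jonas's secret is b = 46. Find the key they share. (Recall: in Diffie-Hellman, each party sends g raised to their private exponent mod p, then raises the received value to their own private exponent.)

372

Jonas sends B = g^b mod p = 13^46 mod 401.
13^1 ≡ 13 (mod 401)
13^2 = (13^1)^2 ≡ 13^2 = 169 ≡ 169 (mod 401)
13^4 = (13^2)^2 ≡ 169^2 = 28561 ≡ 90 (mod 401)
13^8 = (13^4)^2 ≡ 90^2 = 8100 ≡ 80 (mod 401)
13^16 = (13^8)^2 ≡ 80^2 = 6400 ≡ 385 (mod 401)
13^32 = (13^16)^2 ≡ 385^2 = 148225 ≡ 256 (mod 401)
13^46 = 13^32 · 13^8 · 13^4 · 13^2 ≡ 256 · 80 · 90 · 169 ≡ 391 (mod 401).
So B = 391. Ivy then computes K = B^a mod p = 391^40 mod 401.
391^1 ≡ 391 (mod 401)
391^2 = (391^1)^2 ≡ 391^2 = 152881 ≡ 100 (mod 401)
391^4 = (391^2)^2 ≡ 100^2 = 10000 ≡ 376 (mod 401)
391^8 = (391^4)^2 ≡ 376^2 = 141376 ≡ 224 (mod 401)
391^16 = (391^8)^2 ≡ 224^2 = 50176 ≡ 51 (mod 401)
391^32 = (391^16)^2 ≡ 51^2 = 2601 ≡ 195 (mod 401)
391^40 = 391^32 · 391^8 ≡ 195 · 224 ≡ 372 (mod 401).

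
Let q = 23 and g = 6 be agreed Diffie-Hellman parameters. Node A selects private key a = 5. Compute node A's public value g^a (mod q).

Public value = 6^5 (mod 23).
6^1 ≡ 6 (mod 23)
6^2 = (6^1)^2 ≡ 6^2 = 36 ≡ 13 (mod 23)
6^4 = (6^2)^2 ≡ 13^2 = 169 ≡ 8 (mod 23)
6^5 = 6^4 · 6^1 ≡ 8 · 6 ≡ 2 (mod 23).

2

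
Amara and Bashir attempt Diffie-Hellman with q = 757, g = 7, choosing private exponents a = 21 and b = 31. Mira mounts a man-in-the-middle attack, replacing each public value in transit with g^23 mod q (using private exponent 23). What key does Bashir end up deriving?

433

Bashir receives Mira's public value M = 7^23 mod 757 instead of the honest one.
7^1 ≡ 7 (mod 757)
7^2 = (7^1)^2 ≡ 7^2 = 49 ≡ 49 (mod 757)
7^4 = (7^2)^2 ≡ 49^2 = 2401 ≡ 130 (mod 757)
7^8 = (7^4)^2 ≡ 130^2 = 16900 ≡ 246 (mod 757)
7^16 = (7^8)^2 ≡ 246^2 = 60516 ≡ 713 (mod 757)
7^23 = 7^16 · 7^4 · 7^2 · 7^1 ≡ 713 · 130 · 49 · 7 ≡ 184 (mod 757).
So M = 184. Bashir computes K = M^31 mod 757.
184^1 ≡ 184 (mod 757)
184^2 = (184^1)^2 ≡ 184^2 = 33856 ≡ 548 (mod 757)
184^4 = (184^2)^2 ≡ 548^2 = 300304 ≡ 532 (mod 757)
184^8 = (184^4)^2 ≡ 532^2 = 283024 ≡ 663 (mod 757)
184^16 = (184^8)^2 ≡ 663^2 = 439569 ≡ 509 (mod 757)
184^31 = 184^16 · 184^8 · 184^4 · 184^2 · 184^1 ≡ 509 · 663 · 532 · 548 · 184 ≡ 433 (mod 757).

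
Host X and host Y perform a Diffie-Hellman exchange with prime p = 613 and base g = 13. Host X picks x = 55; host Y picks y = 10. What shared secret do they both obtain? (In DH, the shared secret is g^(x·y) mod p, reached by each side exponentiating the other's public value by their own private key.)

Host X sends A = g^x mod p = 13^55 mod 613.
13^1 ≡ 13 (mod 613)
13^2 = (13^1)^2 ≡ 13^2 = 169 ≡ 169 (mod 613)
13^4 = (13^2)^2 ≡ 169^2 = 28561 ≡ 363 (mod 613)
13^8 = (13^4)^2 ≡ 363^2 = 131769 ≡ 587 (mod 613)
13^16 = (13^8)^2 ≡ 587^2 = 344569 ≡ 63 (mod 613)
13^32 = (13^16)^2 ≡ 63^2 = 3969 ≡ 291 (mod 613)
13^55 = 13^32 · 13^16 · 13^4 · 13^2 · 13^1 ≡ 291 · 63 · 363 · 169 · 13 ≡ 114 (mod 613).
So A = 114. Host Y then computes K = A^y mod p = 114^10 mod 613.
114^1 ≡ 114 (mod 613)
114^2 = (114^1)^2 ≡ 114^2 = 12996 ≡ 123 (mod 613)
114^4 = (114^2)^2 ≡ 123^2 = 15129 ≡ 417 (mod 613)
114^8 = (114^4)^2 ≡ 417^2 = 173889 ≡ 410 (mod 613)
114^10 = 114^8 · 114^2 ≡ 410 · 123 ≡ 164 (mod 613).

164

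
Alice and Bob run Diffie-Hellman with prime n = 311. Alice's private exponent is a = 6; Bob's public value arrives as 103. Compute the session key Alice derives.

Shared key K = 103^6 mod 311.
103^1 ≡ 103 (mod 311)
103^2 = (103^1)^2 ≡ 103^2 = 10609 ≡ 35 (mod 311)
103^4 = (103^2)^2 ≡ 35^2 = 1225 ≡ 292 (mod 311)
103^6 = 103^4 · 103^2 ≡ 292 · 35 ≡ 268 (mod 311).

268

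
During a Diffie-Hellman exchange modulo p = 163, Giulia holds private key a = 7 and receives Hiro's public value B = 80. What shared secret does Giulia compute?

137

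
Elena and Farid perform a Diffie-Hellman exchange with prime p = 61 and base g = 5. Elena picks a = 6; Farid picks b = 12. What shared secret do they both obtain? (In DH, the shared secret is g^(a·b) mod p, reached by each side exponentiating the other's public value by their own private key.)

20

Farid sends B = g^b mod p = 5^12 mod 61.
5^1 ≡ 5 (mod 61)
5^2 = (5^1)^2 ≡ 5^2 = 25 ≡ 25 (mod 61)
5^4 = (5^2)^2 ≡ 25^2 = 625 ≡ 15 (mod 61)
5^8 = (5^4)^2 ≡ 15^2 = 225 ≡ 42 (mod 61)
5^12 = 5^8 · 5^4 ≡ 42 · 15 ≡ 20 (mod 61).
So B = 20. Elena then computes K = B^a mod p = 20^6 mod 61.
20^1 ≡ 20 (mod 61)
20^2 = (20^1)^2 ≡ 20^2 = 400 ≡ 34 (mod 61)
20^4 = (20^2)^2 ≡ 34^2 = 1156 ≡ 58 (mod 61)
20^6 = 20^4 · 20^2 ≡ 58 · 34 ≡ 20 (mod 61).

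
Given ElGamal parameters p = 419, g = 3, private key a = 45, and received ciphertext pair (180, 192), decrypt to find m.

Shared mask s = c₁^a mod p = 180^45 mod 419.
180^1 ≡ 180 (mod 419)
180^2 = (180^1)^2 ≡ 180^2 = 32400 ≡ 137 (mod 419)
180^4 = (180^2)^2 ≡ 137^2 = 18769 ≡ 333 (mod 419)
180^8 = (180^4)^2 ≡ 333^2 = 110889 ≡ 273 (mod 419)
180^16 = (180^8)^2 ≡ 273^2 = 74529 ≡ 366 (mod 419)
180^32 = (180^16)^2 ≡ 366^2 = 133956 ≡ 295 (mod 419)
180^45 = 180^32 · 180^8 · 180^4 · 180^1 ≡ 295 · 273 · 333 · 180 ≡ 325 (mod 419).
So s = 325; s⁻¹ ≡ 156 (mod 419).
m = c₂ · s⁻¹ mod 419 = 192 · 156 mod 419 = 203.

203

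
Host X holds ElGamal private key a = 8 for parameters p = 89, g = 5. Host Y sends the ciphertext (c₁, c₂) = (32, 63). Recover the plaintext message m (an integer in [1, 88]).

Shared mask s = c₁^a mod p = 32^8 mod 89.
32^1 ≡ 32 (mod 89)
32^2 = (32^1)^2 ≡ 32^2 = 1024 ≡ 45 (mod 89)
32^4 = (32^2)^2 ≡ 45^2 = 2025 ≡ 67 (mod 89)
32^8 = (32^4)^2 ≡ 67^2 = 4489 ≡ 39 (mod 89)
So s = 39; s⁻¹ ≡ 16 (mod 89).
m = c₂ · s⁻¹ mod 89 = 63 · 16 mod 89 = 29.

29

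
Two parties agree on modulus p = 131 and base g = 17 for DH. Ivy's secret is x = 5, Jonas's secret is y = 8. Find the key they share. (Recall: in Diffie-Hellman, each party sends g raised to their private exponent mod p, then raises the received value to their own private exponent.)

62

Jonas sends B = g^y mod p = 17^8 mod 131.
17^1 ≡ 17 (mod 131)
17^2 = (17^1)^2 ≡ 17^2 = 289 ≡ 27 (mod 131)
17^4 = (17^2)^2 ≡ 27^2 = 729 ≡ 74 (mod 131)
17^8 = (17^4)^2 ≡ 74^2 = 5476 ≡ 105 (mod 131)
So B = 105. Ivy then computes K = B^x mod p = 105^5 mod 131.
105^1 ≡ 105 (mod 131)
105^2 = (105^1)^2 ≡ 105^2 = 11025 ≡ 21 (mod 131)
105^4 = (105^2)^2 ≡ 21^2 = 441 ≡ 48 (mod 131)
105^5 = 105^4 · 105^1 ≡ 48 · 105 ≡ 62 (mod 131).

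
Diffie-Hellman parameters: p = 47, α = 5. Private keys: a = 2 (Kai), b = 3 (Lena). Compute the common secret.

21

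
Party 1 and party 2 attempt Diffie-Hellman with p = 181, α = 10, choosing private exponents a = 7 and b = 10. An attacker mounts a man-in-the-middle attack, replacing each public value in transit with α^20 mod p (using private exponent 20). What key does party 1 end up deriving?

Party 1 receives an attacker's public value M = 10^20 mod 181 instead of the honest one.
10^1 ≡ 10 (mod 181)
10^2 = (10^1)^2 ≡ 10^2 = 100 ≡ 100 (mod 181)
10^4 = (10^2)^2 ≡ 100^2 = 10000 ≡ 45 (mod 181)
10^8 = (10^4)^2 ≡ 45^2 = 2025 ≡ 34 (mod 181)
10^16 = (10^8)^2 ≡ 34^2 = 1156 ≡ 70 (mod 181)
10^20 = 10^16 · 10^4 ≡ 70 · 45 ≡ 73 (mod 181).
So M = 73. Party 1 computes K = M^7 mod 181.
73^1 ≡ 73 (mod 181)
73^2 = (73^1)^2 ≡ 73^2 = 5329 ≡ 80 (mod 181)
73^4 = (73^2)^2 ≡ 80^2 = 6400 ≡ 65 (mod 181)
73^7 = 73^4 · 73^2 · 73^1 ≡ 65 · 80 · 73 ≡ 43 (mod 181).

43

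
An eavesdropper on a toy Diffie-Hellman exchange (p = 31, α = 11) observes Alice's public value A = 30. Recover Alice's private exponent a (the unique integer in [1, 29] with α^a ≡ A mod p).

15

Try successive powers of 11 modulo 31:
11^1 ≡ 11
11^2 ≡ 28
11^3 ≡ 29
11^4 ≡ 9
11^5 ≡ 6
11^6 ≡ 4
11^7 ≡ 13
11^8 ≡ 19
11^9 ≡ 23
11^10 ≡ 5
11^11 ≡ 24
11^12 ≡ 16
11^13 ≡ 21
11^14 ≡ 14
11^15 ≡ 30
Found: a = 15.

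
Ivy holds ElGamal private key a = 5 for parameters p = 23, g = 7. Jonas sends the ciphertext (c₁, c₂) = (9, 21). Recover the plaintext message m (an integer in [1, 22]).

17

Shared mask s = c₁^a mod p = 9^5 mod 23.
9^1 ≡ 9 (mod 23)
9^2 = (9^1)^2 ≡ 9^2 = 81 ≡ 12 (mod 23)
9^4 = (9^2)^2 ≡ 12^2 = 144 ≡ 6 (mod 23)
9^5 = 9^4 · 9^1 ≡ 6 · 9 ≡ 8 (mod 23).
So s = 8; s⁻¹ ≡ 3 (mod 23).
m = c₂ · s⁻¹ mod 23 = 21 · 3 mod 23 = 17.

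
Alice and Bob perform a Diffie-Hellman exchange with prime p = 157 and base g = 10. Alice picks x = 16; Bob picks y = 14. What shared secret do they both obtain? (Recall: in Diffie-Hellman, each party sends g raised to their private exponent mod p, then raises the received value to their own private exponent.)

126

Bob sends B = g^y mod p = 10^14 mod 157.
10^1 ≡ 10 (mod 157)
10^2 = (10^1)^2 ≡ 10^2 = 100 ≡ 100 (mod 157)
10^4 = (10^2)^2 ≡ 100^2 = 10000 ≡ 109 (mod 157)
10^8 = (10^4)^2 ≡ 109^2 = 11881 ≡ 106 (mod 157)
10^14 = 10^8 · 10^4 · 10^2 ≡ 106 · 109 · 100 ≡ 37 (mod 157).
So B = 37. Alice then computes K = B^x mod p = 37^16 mod 157.
37^1 ≡ 37 (mod 157)
37^2 = (37^1)^2 ≡ 37^2 = 1369 ≡ 113 (mod 157)
37^4 = (37^2)^2 ≡ 113^2 = 12769 ≡ 52 (mod 157)
37^8 = (37^4)^2 ≡ 52^2 = 2704 ≡ 35 (mod 157)
37^16 = (37^8)^2 ≡ 35^2 = 1225 ≡ 126 (mod 157)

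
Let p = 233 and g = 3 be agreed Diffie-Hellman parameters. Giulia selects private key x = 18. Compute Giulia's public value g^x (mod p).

Public value = 3^18 (mod 233).
3^1 ≡ 3 (mod 233)
3^2 = (3^1)^2 ≡ 3^2 = 9 ≡ 9 (mod 233)
3^4 = (3^2)^2 ≡ 9^2 = 81 ≡ 81 (mod 233)
3^8 = (3^4)^2 ≡ 81^2 = 6561 ≡ 37 (mod 233)
3^16 = (3^8)^2 ≡ 37^2 = 1369 ≡ 204 (mod 233)
3^18 = 3^16 · 3^2 ≡ 204 · 9 ≡ 205 (mod 233).

205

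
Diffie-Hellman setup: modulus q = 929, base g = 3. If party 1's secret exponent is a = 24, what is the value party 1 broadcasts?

Public value = 3^24 (mod 929).
3^1 ≡ 3 (mod 929)
3^2 = (3^1)^2 ≡ 3^2 = 9 ≡ 9 (mod 929)
3^4 = (3^2)^2 ≡ 9^2 = 81 ≡ 81 (mod 929)
3^8 = (3^4)^2 ≡ 81^2 = 6561 ≡ 58 (mod 929)
3^16 = (3^8)^2 ≡ 58^2 = 3364 ≡ 577 (mod 929)
3^24 = 3^16 · 3^8 ≡ 577 · 58 ≡ 22 (mod 929).

22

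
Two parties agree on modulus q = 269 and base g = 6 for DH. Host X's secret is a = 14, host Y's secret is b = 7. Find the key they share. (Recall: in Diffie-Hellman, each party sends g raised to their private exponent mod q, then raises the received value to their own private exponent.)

54

Host Y sends B = g^b mod q = 6^7 mod 269.
6^1 ≡ 6 (mod 269)
6^2 = (6^1)^2 ≡ 6^2 = 36 ≡ 36 (mod 269)
6^4 = (6^2)^2 ≡ 36^2 = 1296 ≡ 220 (mod 269)
6^7 = 6^4 · 6^2 · 6^1 ≡ 220 · 36 · 6 ≡ 176 (mod 269).
So B = 176. Host X then computes K = B^a mod q = 176^14 mod 269.
176^1 ≡ 176 (mod 269)
176^2 = (176^1)^2 ≡ 176^2 = 30976 ≡ 41 (mod 269)
176^4 = (176^2)^2 ≡ 41^2 = 1681 ≡ 67 (mod 269)
176^8 = (176^4)^2 ≡ 67^2 = 4489 ≡ 185 (mod 269)
176^14 = 176^8 · 176^4 · 176^2 ≡ 185 · 67 · 41 ≡ 54 (mod 269).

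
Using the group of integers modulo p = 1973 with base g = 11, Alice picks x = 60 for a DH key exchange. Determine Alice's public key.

336

Public value = 11^60 (mod 1973).
11^1 ≡ 11 (mod 1973)
11^2 = (11^1)^2 ≡ 11^2 = 121 ≡ 121 (mod 1973)
11^4 = (11^2)^2 ≡ 121^2 = 14641 ≡ 830 (mod 1973)
11^8 = (11^4)^2 ≡ 830^2 = 688900 ≡ 323 (mod 1973)
11^16 = (11^8)^2 ≡ 323^2 = 104329 ≡ 1733 (mod 1973)
11^32 = (11^16)^2 ≡ 1733^2 = 3003289 ≡ 383 (mod 1973)
11^60 = 11^32 · 11^16 · 11^8 · 11^4 ≡ 383 · 1733 · 323 · 830 ≡ 336 (mod 1973).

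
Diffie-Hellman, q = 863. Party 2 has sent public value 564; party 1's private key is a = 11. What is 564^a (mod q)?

417

Shared key K = 564^11 mod 863.
564^1 ≡ 564 (mod 863)
564^2 = (564^1)^2 ≡ 564^2 = 318096 ≡ 512 (mod 863)
564^4 = (564^2)^2 ≡ 512^2 = 262144 ≡ 655 (mod 863)
564^8 = (564^4)^2 ≡ 655^2 = 429025 ≡ 114 (mod 863)
564^11 = 564^8 · 564^2 · 564^1 ≡ 114 · 512 · 564 ≡ 417 (mod 863).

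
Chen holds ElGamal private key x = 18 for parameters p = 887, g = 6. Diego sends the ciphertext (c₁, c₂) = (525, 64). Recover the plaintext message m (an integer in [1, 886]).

Shared mask s = c₁^x mod p = 525^18 mod 887.
525^1 ≡ 525 (mod 887)
525^2 = (525^1)^2 ≡ 525^2 = 275625 ≡ 655 (mod 887)
525^4 = (525^2)^2 ≡ 655^2 = 429025 ≡ 604 (mod 887)
525^8 = (525^4)^2 ≡ 604^2 = 364816 ≡ 259 (mod 887)
525^16 = (525^8)^2 ≡ 259^2 = 67081 ≡ 556 (mod 887)
525^18 = 525^16 · 525^2 ≡ 556 · 655 ≡ 510 (mod 887).
So s = 510; s⁻¹ ≡ 847 (mod 887).
m = c₂ · s⁻¹ mod 887 = 64 · 847 mod 887 = 101.

101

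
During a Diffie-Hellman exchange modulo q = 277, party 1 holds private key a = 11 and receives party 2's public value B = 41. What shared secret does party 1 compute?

113

Shared key K = 41^11 mod 277.
41^1 ≡ 41 (mod 277)
41^2 = (41^1)^2 ≡ 41^2 = 1681 ≡ 19 (mod 277)
41^4 = (41^2)^2 ≡ 19^2 = 361 ≡ 84 (mod 277)
41^8 = (41^4)^2 ≡ 84^2 = 7056 ≡ 131 (mod 277)
41^11 = 41^8 · 41^2 · 41^1 ≡ 131 · 19 · 41 ≡ 113 (mod 277).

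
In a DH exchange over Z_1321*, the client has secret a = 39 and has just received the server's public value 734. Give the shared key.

Shared key K = 734^39 mod 1321.
734^1 ≡ 734 (mod 1321)
734^2 = (734^1)^2 ≡ 734^2 = 538756 ≡ 1109 (mod 1321)
734^4 = (734^2)^2 ≡ 1109^2 = 1229881 ≡ 30 (mod 1321)
734^8 = (734^4)^2 ≡ 30^2 = 900 ≡ 900 (mod 1321)
734^16 = (734^8)^2 ≡ 900^2 = 810000 ≡ 227 (mod 1321)
734^32 = (734^16)^2 ≡ 227^2 = 51529 ≡ 10 (mod 1321)
734^39 = 734^32 · 734^4 · 734^2 · 734^1 ≡ 10 · 30 · 1109 · 734 ≡ 419 (mod 1321).

419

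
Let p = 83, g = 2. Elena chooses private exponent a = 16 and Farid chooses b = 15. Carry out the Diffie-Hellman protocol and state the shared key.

48

Elena sends A = g^a mod p = 2^16 mod 83.
2^1 ≡ 2 (mod 83)
2^2 = (2^1)^2 ≡ 2^2 = 4 ≡ 4 (mod 83)
2^4 = (2^2)^2 ≡ 4^2 = 16 ≡ 16 (mod 83)
2^8 = (2^4)^2 ≡ 16^2 = 256 ≡ 7 (mod 83)
2^16 = (2^8)^2 ≡ 7^2 = 49 ≡ 49 (mod 83)
So A = 49. Farid then computes K = A^b mod p = 49^15 mod 83.
49^1 ≡ 49 (mod 83)
49^2 = (49^1)^2 ≡ 49^2 = 2401 ≡ 77 (mod 83)
49^4 = (49^2)^2 ≡ 77^2 = 5929 ≡ 36 (mod 83)
49^8 = (49^4)^2 ≡ 36^2 = 1296 ≡ 51 (mod 83)
49^15 = 49^8 · 49^4 · 49^2 · 49^1 ≡ 51 · 36 · 77 · 49 ≡ 48 (mod 83).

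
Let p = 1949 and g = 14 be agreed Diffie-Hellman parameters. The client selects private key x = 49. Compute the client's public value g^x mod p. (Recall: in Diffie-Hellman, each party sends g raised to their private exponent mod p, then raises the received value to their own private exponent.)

Public value = 14^49 mod 1949.
14^1 ≡ 14 (mod 1949)
14^2 = (14^1)^2 ≡ 14^2 = 196 ≡ 196 (mod 1949)
14^4 = (14^2)^2 ≡ 196^2 = 38416 ≡ 1385 (mod 1949)
14^8 = (14^4)^2 ≡ 1385^2 = 1918225 ≡ 409 (mod 1949)
14^16 = (14^8)^2 ≡ 409^2 = 167281 ≡ 1616 (mod 1949)
14^32 = (14^16)^2 ≡ 1616^2 = 2611456 ≡ 1745 (mod 1949)
14^49 = 14^32 · 14^16 · 14^1 ≡ 1745 · 1616 · 14 ≡ 1885 (mod 1949).

1885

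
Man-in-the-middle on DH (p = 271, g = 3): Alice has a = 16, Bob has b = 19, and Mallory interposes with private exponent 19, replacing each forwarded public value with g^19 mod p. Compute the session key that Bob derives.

Bob receives Mallory's public value M = 3^19 mod 271 instead of the honest one.
3^1 ≡ 3 (mod 271)
3^2 = (3^1)^2 ≡ 3^2 = 9 ≡ 9 (mod 271)
3^4 = (3^2)^2 ≡ 9^2 = 81 ≡ 81 (mod 271)
3^8 = (3^4)^2 ≡ 81^2 = 6561 ≡ 57 (mod 271)
3^16 = (3^8)^2 ≡ 57^2 = 3249 ≡ 268 (mod 271)
3^19 = 3^16 · 3^2 · 3^1 ≡ 268 · 9 · 3 ≡ 190 (mod 271).
So M = 190. Bob computes K = M^19 mod 271.
190^1 ≡ 190 (mod 271)
190^2 = (190^1)^2 ≡ 190^2 = 36100 ≡ 57 (mod 271)
190^4 = (190^2)^2 ≡ 57^2 = 3249 ≡ 268 (mod 271)
190^8 = (190^4)^2 ≡ 268^2 = 71824 ≡ 9 (mod 271)
190^16 = (190^8)^2 ≡ 9^2 = 81 ≡ 81 (mod 271)
190^19 = 190^16 · 190^2 · 190^1 ≡ 81 · 57 · 190 ≡ 3 (mod 271).

3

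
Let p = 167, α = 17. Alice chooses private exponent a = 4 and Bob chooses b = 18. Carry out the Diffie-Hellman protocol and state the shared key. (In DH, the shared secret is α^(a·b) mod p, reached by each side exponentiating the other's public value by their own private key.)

147

Bob sends B = α^b mod p = 17^18 mod 167.
17^1 ≡ 17 (mod 167)
17^2 = (17^1)^2 ≡ 17^2 = 289 ≡ 122 (mod 167)
17^4 = (17^2)^2 ≡ 122^2 = 14884 ≡ 21 (mod 167)
17^8 = (17^4)^2 ≡ 21^2 = 441 ≡ 107 (mod 167)
17^16 = (17^8)^2 ≡ 107^2 = 11449 ≡ 93 (mod 167)
17^18 = 17^16 · 17^2 ≡ 93 · 122 ≡ 157 (mod 167).
So B = 157. Alice then computes K = B^a mod p = 157^4 mod 167.
157^1 ≡ 157 (mod 167)
157^2 = (157^1)^2 ≡ 157^2 = 24649 ≡ 100 (mod 167)
157^4 = (157^2)^2 ≡ 100^2 = 10000 ≡ 147 (mod 167)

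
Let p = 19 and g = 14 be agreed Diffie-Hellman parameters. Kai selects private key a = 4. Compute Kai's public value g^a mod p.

17

Public value = 14^4 mod 19.
14^1 ≡ 14 (mod 19)
14^2 = (14^1)^2 ≡ 14^2 = 196 ≡ 6 (mod 19)
14^4 = (14^2)^2 ≡ 6^2 = 36 ≡ 17 (mod 19)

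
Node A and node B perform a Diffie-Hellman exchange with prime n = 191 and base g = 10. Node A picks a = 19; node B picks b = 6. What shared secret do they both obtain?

184

Node A sends A = g^a mod n = 10^19 mod 191.
10^1 ≡ 10 (mod 191)
10^2 = (10^1)^2 ≡ 10^2 = 100 ≡ 100 (mod 191)
10^4 = (10^2)^2 ≡ 100^2 = 10000 ≡ 68 (mod 191)
10^8 = (10^4)^2 ≡ 68^2 = 4624 ≡ 40 (mod 191)
10^16 = (10^8)^2 ≡ 40^2 = 1600 ≡ 72 (mod 191)
10^19 = 10^16 · 10^2 · 10^1 ≡ 72 · 100 · 10 ≡ 184 (mod 191).
So A = 184. Node B then computes K = A^b mod n = 184^6 mod 191.
184^1 ≡ 184 (mod 191)
184^2 = (184^1)^2 ≡ 184^2 = 33856 ≡ 49 (mod 191)
184^4 = (184^2)^2 ≡ 49^2 = 2401 ≡ 109 (mod 191)
184^6 = 184^4 · 184^2 ≡ 109 · 49 ≡ 184 (mod 191).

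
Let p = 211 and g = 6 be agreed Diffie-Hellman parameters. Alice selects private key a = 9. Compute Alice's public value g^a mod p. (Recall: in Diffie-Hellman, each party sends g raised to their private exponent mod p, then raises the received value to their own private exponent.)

Public value = 6^9 mod 211.
6^1 ≡ 6 (mod 211)
6^2 = (6^1)^2 ≡ 6^2 = 36 ≡ 36 (mod 211)
6^4 = (6^2)^2 ≡ 36^2 = 1296 ≡ 30 (mod 211)
6^8 = (6^4)^2 ≡ 30^2 = 900 ≡ 56 (mod 211)
6^9 = 6^8 · 6^1 ≡ 56 · 6 ≡ 125 (mod 211).

125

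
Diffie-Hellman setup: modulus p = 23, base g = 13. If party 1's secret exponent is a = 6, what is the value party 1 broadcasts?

6

Public value = 13^6 mod 23.
13^1 ≡ 13 (mod 23)
13^2 = (13^1)^2 ≡ 13^2 = 169 ≡ 8 (mod 23)
13^4 = (13^2)^2 ≡ 8^2 = 64 ≡ 18 (mod 23)
13^6 = 13^4 · 13^2 ≡ 18 · 8 ≡ 6 (mod 23).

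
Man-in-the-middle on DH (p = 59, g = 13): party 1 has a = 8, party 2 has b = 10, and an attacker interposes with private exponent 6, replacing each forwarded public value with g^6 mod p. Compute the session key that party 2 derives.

51

Party 2 receives an attacker's public value M = 13^6 mod 59 instead of the honest one.
13^1 ≡ 13 (mod 59)
13^2 = (13^1)^2 ≡ 13^2 = 169 ≡ 51 (mod 59)
13^4 = (13^2)^2 ≡ 51^2 = 2601 ≡ 5 (mod 59)
13^6 = 13^4 · 13^2 ≡ 5 · 51 ≡ 19 (mod 59).
So M = 19. Party 2 computes K = M^10 mod 59.
19^1 ≡ 19 (mod 59)
19^2 = (19^1)^2 ≡ 19^2 = 361 ≡ 7 (mod 59)
19^4 = (19^2)^2 ≡ 7^2 = 49 ≡ 49 (mod 59)
19^8 = (19^4)^2 ≡ 49^2 = 2401 ≡ 41 (mod 59)
19^10 = 19^8 · 19^2 ≡ 41 · 7 ≡ 51 (mod 59).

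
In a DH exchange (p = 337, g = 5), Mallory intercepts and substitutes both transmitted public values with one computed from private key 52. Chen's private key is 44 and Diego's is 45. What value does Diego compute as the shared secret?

234

Diego receives Mallory's public value M = 5^52 mod 337 instead of the honest one.
5^1 ≡ 5 (mod 337)
5^2 = (5^1)^2 ≡ 5^2 = 25 ≡ 25 (mod 337)
5^4 = (5^2)^2 ≡ 25^2 = 625 ≡ 288 (mod 337)
5^8 = (5^4)^2 ≡ 288^2 = 82944 ≡ 42 (mod 337)
5^16 = (5^8)^2 ≡ 42^2 = 1764 ≡ 79 (mod 337)
5^32 = (5^16)^2 ≡ 79^2 = 6241 ≡ 175 (mod 337)
5^52 = 5^32 · 5^16 · 5^4 ≡ 175 · 79 · 288 ≡ 282 (mod 337).
So M = 282. Diego computes K = M^45 mod 337.
282^1 ≡ 282 (mod 337)
282^2 = (282^1)^2 ≡ 282^2 = 79524 ≡ 329 (mod 337)
282^4 = (282^2)^2 ≡ 329^2 = 108241 ≡ 64 (mod 337)
282^8 = (282^4)^2 ≡ 64^2 = 4096 ≡ 52 (mod 337)
282^16 = (282^8)^2 ≡ 52^2 = 2704 ≡ 8 (mod 337)
282^32 = (282^16)^2 ≡ 8^2 = 64 ≡ 64 (mod 337)
282^45 = 282^32 · 282^8 · 282^4 · 282^1 ≡ 64 · 52 · 64 · 282 ≡ 234 (mod 337).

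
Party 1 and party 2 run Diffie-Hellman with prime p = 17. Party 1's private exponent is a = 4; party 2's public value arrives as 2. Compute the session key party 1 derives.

16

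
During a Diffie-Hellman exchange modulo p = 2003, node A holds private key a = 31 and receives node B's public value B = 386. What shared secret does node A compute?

302

Shared key K = 386^31 mod 2003.
386^1 ≡ 386 (mod 2003)
386^2 = (386^1)^2 ≡ 386^2 = 148996 ≡ 774 (mod 2003)
386^4 = (386^2)^2 ≡ 774^2 = 599076 ≡ 179 (mod 2003)
386^8 = (386^4)^2 ≡ 179^2 = 32041 ≡ 1996 (mod 2003)
386^16 = (386^8)^2 ≡ 1996^2 = 3984016 ≡ 49 (mod 2003)
386^31 = 386^16 · 386^8 · 386^4 · 386^2 · 386^1 ≡ 49 · 1996 · 179 · 774 · 386 ≡ 302 (mod 2003).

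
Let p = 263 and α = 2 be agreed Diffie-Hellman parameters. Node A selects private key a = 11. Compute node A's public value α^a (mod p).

207

Public value = 2^11 (mod 263).
2^1 ≡ 2 (mod 263)
2^2 = (2^1)^2 ≡ 2^2 = 4 ≡ 4 (mod 263)
2^4 = (2^2)^2 ≡ 4^2 = 16 ≡ 16 (mod 263)
2^8 = (2^4)^2 ≡ 16^2 = 256 ≡ 256 (mod 263)
2^11 = 2^8 · 2^2 · 2^1 ≡ 256 · 4 · 2 ≡ 207 (mod 263).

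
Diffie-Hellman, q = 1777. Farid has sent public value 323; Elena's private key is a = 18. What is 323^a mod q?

108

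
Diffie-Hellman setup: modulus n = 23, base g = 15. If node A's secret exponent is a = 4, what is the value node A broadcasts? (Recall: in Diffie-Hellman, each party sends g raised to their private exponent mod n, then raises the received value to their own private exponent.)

2

Public value = 15^4 mod 23.
15^1 ≡ 15 (mod 23)
15^2 = (15^1)^2 ≡ 15^2 = 225 ≡ 18 (mod 23)
15^4 = (15^2)^2 ≡ 18^2 = 324 ≡ 2 (mod 23)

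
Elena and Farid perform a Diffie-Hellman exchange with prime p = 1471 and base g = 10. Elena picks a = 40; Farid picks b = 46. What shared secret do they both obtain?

Elena sends A = g^a mod p = 10^40 mod 1471.
10^1 ≡ 10 (mod 1471)
10^2 = (10^1)^2 ≡ 10^2 = 100 ≡ 100 (mod 1471)
10^4 = (10^2)^2 ≡ 100^2 = 10000 ≡ 1174 (mod 1471)
10^8 = (10^4)^2 ≡ 1174^2 = 1378276 ≡ 1420 (mod 1471)
10^16 = (10^8)^2 ≡ 1420^2 = 2016400 ≡ 1130 (mod 1471)
10^32 = (10^16)^2 ≡ 1130^2 = 1276900 ≡ 72 (mod 1471)
10^40 = 10^32 · 10^8 ≡ 72 · 1420 ≡ 741 (mod 1471).
So A = 741. Farid then computes K = A^b mod p = 741^46 mod 1471.
741^1 ≡ 741 (mod 1471)
741^2 = (741^1)^2 ≡ 741^2 = 549081 ≡ 398 (mod 1471)
741^4 = (741^2)^2 ≡ 398^2 = 158404 ≡ 1007 (mod 1471)
741^8 = (741^4)^2 ≡ 1007^2 = 1014049 ≡ 530 (mod 1471)
741^16 = (741^8)^2 ≡ 530^2 = 280900 ≡ 1410 (mod 1471)
741^32 = (741^16)^2 ≡ 1410^2 = 1988100 ≡ 779 (mod 1471)
741^46 = 741^32 · 741^8 · 741^4 · 741^2 ≡ 779 · 530 · 1007 · 398 ≡ 897 (mod 1471).

897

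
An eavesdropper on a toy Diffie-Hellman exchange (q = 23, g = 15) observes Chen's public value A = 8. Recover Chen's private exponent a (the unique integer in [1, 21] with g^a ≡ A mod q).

12

Try successive powers of 15 modulo 23:
15^1 ≡ 15
15^2 ≡ 18
15^3 ≡ 17
15^4 ≡ 2
15^5 ≡ 7
15^6 ≡ 13
15^7 ≡ 11
15^8 ≡ 4
15^9 ≡ 14
15^10 ≡ 3
15^11 ≡ 22
15^12 ≡ 8
Found: a = 12.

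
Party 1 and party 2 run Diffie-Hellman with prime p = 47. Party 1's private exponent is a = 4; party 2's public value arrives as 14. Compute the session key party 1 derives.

Shared key K = 14^4 mod 47.
14^1 ≡ 14 (mod 47)
14^2 = (14^1)^2 ≡ 14^2 = 196 ≡ 8 (mod 47)
14^4 = (14^2)^2 ≡ 8^2 = 64 ≡ 17 (mod 47)

17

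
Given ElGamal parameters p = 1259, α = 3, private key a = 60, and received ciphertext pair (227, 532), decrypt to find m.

815

Shared mask s = c₁^a mod p = 227^60 mod 1259.
227^1 ≡ 227 (mod 1259)
227^2 = (227^1)^2 ≡ 227^2 = 51529 ≡ 1169 (mod 1259)
227^4 = (227^2)^2 ≡ 1169^2 = 1366561 ≡ 546 (mod 1259)
227^8 = (227^4)^2 ≡ 546^2 = 298116 ≡ 992 (mod 1259)
227^16 = (227^8)^2 ≡ 992^2 = 984064 ≡ 785 (mod 1259)
227^32 = (227^16)^2 ≡ 785^2 = 616225 ≡ 574 (mod 1259)
227^60 = 227^32 · 227^16 · 227^8 · 227^4 ≡ 574 · 785 · 992 · 546 ≡ 668 (mod 1259).
So s = 668; s⁻¹ ≡ 605 (mod 1259).
m = c₂ · s⁻¹ mod 1259 = 532 · 605 mod 1259 = 815.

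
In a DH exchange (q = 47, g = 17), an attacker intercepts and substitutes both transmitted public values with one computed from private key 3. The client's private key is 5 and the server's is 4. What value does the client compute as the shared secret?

12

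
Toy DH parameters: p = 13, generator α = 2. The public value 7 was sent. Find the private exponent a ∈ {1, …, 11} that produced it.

11

Try successive powers of 2 modulo 13:
2^1 ≡ 2
2^2 ≡ 4
2^3 ≡ 8
2^4 ≡ 3
2^5 ≡ 6
2^6 ≡ 12
2^7 ≡ 11
2^8 ≡ 9
2^9 ≡ 5
2^10 ≡ 10
2^11 ≡ 7
Found: a = 11.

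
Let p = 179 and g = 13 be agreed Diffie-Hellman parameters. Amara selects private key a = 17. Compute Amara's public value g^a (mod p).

Public value = 13^17 (mod 179).
13^1 ≡ 13 (mod 179)
13^2 = (13^1)^2 ≡ 13^2 = 169 ≡ 169 (mod 179)
13^4 = (13^2)^2 ≡ 169^2 = 28561 ≡ 100 (mod 179)
13^8 = (13^4)^2 ≡ 100^2 = 10000 ≡ 155 (mod 179)
13^16 = (13^8)^2 ≡ 155^2 = 24025 ≡ 39 (mod 179)
13^17 = 13^16 · 13^1 ≡ 39 · 13 ≡ 149 (mod 179).

149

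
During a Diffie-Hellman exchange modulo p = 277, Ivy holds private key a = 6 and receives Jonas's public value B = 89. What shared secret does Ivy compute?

Shared key K = 89^6 mod 277.
89^1 ≡ 89 (mod 277)
89^2 = (89^1)^2 ≡ 89^2 = 7921 ≡ 165 (mod 277)
89^4 = (89^2)^2 ≡ 165^2 = 27225 ≡ 79 (mod 277)
89^6 = 89^4 · 89^2 ≡ 79 · 165 ≡ 16 (mod 277).

16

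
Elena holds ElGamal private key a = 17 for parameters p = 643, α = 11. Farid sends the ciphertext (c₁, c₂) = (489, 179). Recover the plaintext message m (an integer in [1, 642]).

332

Shared mask s = c₁^a mod p = 489^17 mod 643.
489^1 ≡ 489 (mod 643)
489^2 = (489^1)^2 ≡ 489^2 = 239121 ≡ 568 (mod 643)
489^4 = (489^2)^2 ≡ 568^2 = 322624 ≡ 481 (mod 643)
489^8 = (489^4)^2 ≡ 481^2 = 231361 ≡ 524 (mod 643)
489^16 = (489^8)^2 ≡ 524^2 = 274576 ≡ 15 (mod 643)
489^17 = 489^16 · 489^1 ≡ 15 · 489 ≡ 262 (mod 643).
So s = 262; s⁻¹ ≡ 27 (mod 643).
m = c₂ · s⁻¹ mod 643 = 179 · 27 mod 643 = 332.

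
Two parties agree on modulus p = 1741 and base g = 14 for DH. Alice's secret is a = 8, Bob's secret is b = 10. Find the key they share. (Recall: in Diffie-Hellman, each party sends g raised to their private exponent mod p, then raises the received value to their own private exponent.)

1571

Bob sends B = g^b mod p = 14^10 mod 1741.
14^1 ≡ 14 (mod 1741)
14^2 = (14^1)^2 ≡ 14^2 = 196 ≡ 196 (mod 1741)
14^4 = (14^2)^2 ≡ 196^2 = 38416 ≡ 114 (mod 1741)
14^8 = (14^4)^2 ≡ 114^2 = 12996 ≡ 809 (mod 1741)
14^10 = 14^8 · 14^2 ≡ 809 · 196 ≡ 133 (mod 1741).
So B = 133. Alice then computes K = B^a mod p = 133^8 mod 1741.
133^1 ≡ 133 (mod 1741)
133^2 = (133^1)^2 ≡ 133^2 = 17689 ≡ 279 (mod 1741)
133^4 = (133^2)^2 ≡ 279^2 = 77841 ≡ 1237 (mod 1741)
133^8 = (133^4)^2 ≡ 1237^2 = 1530169 ≡ 1571 (mod 1741)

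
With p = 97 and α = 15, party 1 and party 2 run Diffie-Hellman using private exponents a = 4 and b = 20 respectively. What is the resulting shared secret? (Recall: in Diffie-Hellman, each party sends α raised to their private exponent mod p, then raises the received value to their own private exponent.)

Party 1 sends A = α^a mod p = 15^4 mod 97.
15^1 ≡ 15 (mod 97)
15^2 = (15^1)^2 ≡ 15^2 = 225 ≡ 31 (mod 97)
15^4 = (15^2)^2 ≡ 31^2 = 961 ≡ 88 (mod 97)
So A = 88. Party 2 then computes K = A^b mod p = 88^20 mod 97.
88^1 ≡ 88 (mod 97)
88^2 = (88^1)^2 ≡ 88^2 = 7744 ≡ 81 (mod 97)
88^4 = (88^2)^2 ≡ 81^2 = 6561 ≡ 62 (mod 97)
88^8 = (88^4)^2 ≡ 62^2 = 3844 ≡ 61 (mod 97)
88^16 = (88^8)^2 ≡ 61^2 = 3721 ≡ 35 (mod 97)
88^20 = 88^16 · 88^4 ≡ 35 · 62 ≡ 36 (mod 97).

36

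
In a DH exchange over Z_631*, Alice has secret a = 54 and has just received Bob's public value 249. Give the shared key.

101

Shared key K = 249^54 mod 631.
249^1 ≡ 249 (mod 631)
249^2 = (249^1)^2 ≡ 249^2 = 62001 ≡ 163 (mod 631)
249^4 = (249^2)^2 ≡ 163^2 = 26569 ≡ 67 (mod 631)
249^8 = (249^4)^2 ≡ 67^2 = 4489 ≡ 72 (mod 631)
249^16 = (249^8)^2 ≡ 72^2 = 5184 ≡ 136 (mod 631)
249^32 = (249^16)^2 ≡ 136^2 = 18496 ≡ 197 (mod 631)
249^54 = 249^32 · 249^16 · 249^4 · 249^2 ≡ 197 · 136 · 67 · 163 ≡ 101 (mod 631).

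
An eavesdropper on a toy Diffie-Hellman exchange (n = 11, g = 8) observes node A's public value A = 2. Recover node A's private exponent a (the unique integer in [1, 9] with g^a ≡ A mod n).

Try successive powers of 8 modulo 11:
8^1 ≡ 8
8^2 ≡ 9
8^3 ≡ 6
8^4 ≡ 4
8^5 ≡ 10
8^6 ≡ 3
8^7 ≡ 2
Found: a = 7.

7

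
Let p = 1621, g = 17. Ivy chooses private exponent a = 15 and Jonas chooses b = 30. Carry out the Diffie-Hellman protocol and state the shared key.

Jonas sends B = g^b mod p = 17^30 mod 1621.
17^1 ≡ 17 (mod 1621)
17^2 = (17^1)^2 ≡ 17^2 = 289 ≡ 289 (mod 1621)
17^4 = (17^2)^2 ≡ 289^2 = 83521 ≡ 850 (mod 1621)
17^8 = (17^4)^2 ≡ 850^2 = 722500 ≡ 1155 (mod 1621)
17^16 = (17^8)^2 ≡ 1155^2 = 1334025 ≡ 1563 (mod 1621)
17^30 = 17^16 · 17^8 · 17^4 · 17^2 ≡ 1563 · 1155 · 850 · 289 ≡ 236 (mod 1621).
So B = 236. Ivy then computes K = B^a mod p = 236^15 mod 1621.
236^1 ≡ 236 (mod 1621)
236^2 = (236^1)^2 ≡ 236^2 = 55696 ≡ 582 (mod 1621)
236^4 = (236^2)^2 ≡ 582^2 = 338724 ≡ 1556 (mod 1621)
236^8 = (236^4)^2 ≡ 1556^2 = 2421136 ≡ 983 (mod 1621)
236^15 = 236^8 · 236^4 · 236^2 · 236^1 ≡ 983 · 1556 · 582 · 236 ≡ 928 (mod 1621).

928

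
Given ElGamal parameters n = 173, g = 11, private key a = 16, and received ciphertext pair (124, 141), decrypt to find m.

59

Shared mask s = c₁^a mod n = 124^16 mod 173.
124^1 ≡ 124 (mod 173)
124^2 = (124^1)^2 ≡ 124^2 = 15376 ≡ 152 (mod 173)
124^4 = (124^2)^2 ≡ 152^2 = 23104 ≡ 95 (mod 173)
124^8 = (124^4)^2 ≡ 95^2 = 9025 ≡ 29 (mod 173)
124^16 = (124^8)^2 ≡ 29^2 = 841 ≡ 149 (mod 173)
So s = 149; s⁻¹ ≡ 36 (mod 173).
m = c₂ · s⁻¹ mod 173 = 141 · 36 mod 173 = 59.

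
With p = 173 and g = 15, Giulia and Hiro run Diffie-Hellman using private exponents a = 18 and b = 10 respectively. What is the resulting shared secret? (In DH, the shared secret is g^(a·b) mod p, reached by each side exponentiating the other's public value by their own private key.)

117

Hiro sends B = g^b mod p = 15^10 mod 173.
15^1 ≡ 15 (mod 173)
15^2 = (15^1)^2 ≡ 15^2 = 225 ≡ 52 (mod 173)
15^4 = (15^2)^2 ≡ 52^2 = 2704 ≡ 109 (mod 173)
15^8 = (15^4)^2 ≡ 109^2 = 11881 ≡ 117 (mod 173)
15^10 = 15^8 · 15^2 ≡ 117 · 52 ≡ 29 (mod 173).
So B = 29. Giulia then computes K = B^a mod p = 29^18 mod 173.
29^1 ≡ 29 (mod 173)
29^2 = (29^1)^2 ≡ 29^2 = 841 ≡ 149 (mod 173)
29^4 = (29^2)^2 ≡ 149^2 = 22201 ≡ 57 (mod 173)
29^8 = (29^4)^2 ≡ 57^2 = 3249 ≡ 135 (mod 173)
29^16 = (29^8)^2 ≡ 135^2 = 18225 ≡ 60 (mod 173)
29^18 = 29^16 · 29^2 ≡ 60 · 149 ≡ 117 (mod 173).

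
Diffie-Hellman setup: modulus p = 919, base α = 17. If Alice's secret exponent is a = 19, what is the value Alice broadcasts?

Public value = 17^19 (mod 919).
17^1 ≡ 17 (mod 919)
17^2 = (17^1)^2 ≡ 17^2 = 289 ≡ 289 (mod 919)
17^4 = (17^2)^2 ≡ 289^2 = 83521 ≡ 811 (mod 919)
17^8 = (17^4)^2 ≡ 811^2 = 657721 ≡ 636 (mod 919)
17^16 = (17^8)^2 ≡ 636^2 = 404496 ≡ 136 (mod 919)
17^19 = 17^16 · 17^2 · 17^1 ≡ 136 · 289 · 17 ≡ 55 (mod 919).

55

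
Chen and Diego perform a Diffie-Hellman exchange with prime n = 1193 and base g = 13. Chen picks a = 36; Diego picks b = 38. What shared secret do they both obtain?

Chen sends A = g^a mod n = 13^36 mod 1193.
13^1 ≡ 13 (mod 1193)
13^2 = (13^1)^2 ≡ 13^2 = 169 ≡ 169 (mod 1193)
13^4 = (13^2)^2 ≡ 169^2 = 28561 ≡ 1122 (mod 1193)
13^8 = (13^4)^2 ≡ 1122^2 = 1258884 ≡ 269 (mod 1193)
13^16 = (13^8)^2 ≡ 269^2 = 72361 ≡ 781 (mod 1193)
13^32 = (13^16)^2 ≡ 781^2 = 609961 ≡ 338 (mod 1193)
13^36 = 13^32 · 13^4 ≡ 338 · 1122 ≡ 1055 (mod 1193).
So A = 1055. Diego then computes K = A^b mod n = 1055^38 mod 1193.
1055^1 ≡ 1055 (mod 1193)
1055^2 = (1055^1)^2 ≡ 1055^2 = 1113025 ≡ 1149 (mod 1193)
1055^4 = (1055^2)^2 ≡ 1149^2 = 1320201 ≡ 743 (mod 1193)
1055^8 = (1055^4)^2 ≡ 743^2 = 552049 ≡ 883 (mod 1193)
1055^16 = (1055^8)^2 ≡ 883^2 = 779689 ≡ 660 (mod 1193)
1055^32 = (1055^16)^2 ≡ 660^2 = 435600 ≡ 155 (mod 1193)
1055^38 = 1055^32 · 1055^4 · 1055^2 ≡ 155 · 743 · 1149 ≡ 604 (mod 1193).

604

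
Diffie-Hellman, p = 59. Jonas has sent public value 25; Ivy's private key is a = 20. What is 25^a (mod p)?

Shared key K = 25^20 mod 59.
25^1 ≡ 25 (mod 59)
25^2 = (25^1)^2 ≡ 25^2 = 625 ≡ 35 (mod 59)
25^4 = (25^2)^2 ≡ 35^2 = 1225 ≡ 45 (mod 59)
25^8 = (25^4)^2 ≡ 45^2 = 2025 ≡ 19 (mod 59)
25^16 = (25^8)^2 ≡ 19^2 = 361 ≡ 7 (mod 59)
25^20 = 25^16 · 25^4 ≡ 7 · 45 ≡ 20 (mod 59).

20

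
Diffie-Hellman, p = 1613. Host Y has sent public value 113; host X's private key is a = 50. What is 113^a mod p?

Shared key K = 113^50 mod 1613.
113^1 ≡ 113 (mod 1613)
113^2 = (113^1)^2 ≡ 113^2 = 12769 ≡ 1478 (mod 1613)
113^4 = (113^2)^2 ≡ 1478^2 = 2184484 ≡ 482 (mod 1613)
113^8 = (113^4)^2 ≡ 482^2 = 232324 ≡ 52 (mod 1613)
113^16 = (113^8)^2 ≡ 52^2 = 2704 ≡ 1091 (mod 1613)
113^32 = (113^16)^2 ≡ 1091^2 = 1190281 ≡ 1500 (mod 1613)
113^50 = 113^32 · 113^16 · 113^2 ≡ 1500 · 1091 · 1478 ≡ 271 (mod 1613).

271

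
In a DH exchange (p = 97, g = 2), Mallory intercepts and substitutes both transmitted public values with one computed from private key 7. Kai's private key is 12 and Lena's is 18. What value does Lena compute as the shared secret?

33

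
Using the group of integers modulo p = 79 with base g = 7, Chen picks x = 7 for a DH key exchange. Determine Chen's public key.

Public value = 7^7 mod 79.
7^1 ≡ 7 (mod 79)
7^2 = (7^1)^2 ≡ 7^2 = 49 ≡ 49 (mod 79)
7^4 = (7^2)^2 ≡ 49^2 = 2401 ≡ 31 (mod 79)
7^7 = 7^4 · 7^2 · 7^1 ≡ 31 · 49 · 7 ≡ 47 (mod 79).

47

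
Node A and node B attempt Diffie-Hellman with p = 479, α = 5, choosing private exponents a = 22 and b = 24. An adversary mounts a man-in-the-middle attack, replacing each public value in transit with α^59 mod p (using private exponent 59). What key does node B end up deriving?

460

Node B receives an adversary's public value M = 5^59 mod 479 instead of the honest one.
5^1 ≡ 5 (mod 479)
5^2 = (5^1)^2 ≡ 5^2 = 25 ≡ 25 (mod 479)
5^4 = (5^2)^2 ≡ 25^2 = 625 ≡ 146 (mod 479)
5^8 = (5^4)^2 ≡ 146^2 = 21316 ≡ 240 (mod 479)
5^16 = (5^8)^2 ≡ 240^2 = 57600 ≡ 120 (mod 479)
5^32 = (5^16)^2 ≡ 120^2 = 14400 ≡ 30 (mod 479)
5^59 = 5^32 · 5^16 · 5^8 · 5^2 · 5^1 ≡ 30 · 120 · 240 · 25 · 5 ≡ 349 (mod 479).
So M = 349. Node B computes K = M^24 mod 479.
349^1 ≡ 349 (mod 479)
349^2 = (349^1)^2 ≡ 349^2 = 121801 ≡ 135 (mod 479)
349^4 = (349^2)^2 ≡ 135^2 = 18225 ≡ 23 (mod 479)
349^8 = (349^4)^2 ≡ 23^2 = 529 ≡ 50 (mod 479)
349^16 = (349^8)^2 ≡ 50^2 = 2500 ≡ 105 (mod 479)
349^24 = 349^16 · 349^8 ≡ 105 · 50 ≡ 460 (mod 479).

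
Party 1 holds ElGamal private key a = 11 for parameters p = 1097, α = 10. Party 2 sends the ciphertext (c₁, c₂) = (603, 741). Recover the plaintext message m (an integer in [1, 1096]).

Shared mask s = c₁^a mod p = 603^11 mod 1097.
603^1 ≡ 603 (mod 1097)
603^2 = (603^1)^2 ≡ 603^2 = 363609 ≡ 502 (mod 1097)
603^4 = (603^2)^2 ≡ 502^2 = 252004 ≡ 791 (mod 1097)
603^8 = (603^4)^2 ≡ 791^2 = 625681 ≡ 391 (mod 1097)
603^11 = 603^8 · 603^2 · 603^1 ≡ 391 · 502 · 603 ≡ 522 (mod 1097).
So s = 522; s⁻¹ ≡ 683 (mod 1097).
m = c₂ · s⁻¹ mod 1097 = 741 · 683 mod 1097 = 386.

386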